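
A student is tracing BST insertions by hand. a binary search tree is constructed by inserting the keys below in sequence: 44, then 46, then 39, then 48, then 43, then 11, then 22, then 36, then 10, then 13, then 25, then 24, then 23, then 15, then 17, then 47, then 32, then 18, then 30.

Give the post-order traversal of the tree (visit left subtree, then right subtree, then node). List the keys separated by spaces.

Resulting structure (node: left, right):
  44: L=39, R=46
  46: L=–, R=48
  39: L=11, R=43
  48: L=47, R=–
  43: L=–, R=–
  11: L=10, R=22
  22: L=13, R=36
  36: L=25, R=–
  10: L=–, R=–
  13: L=–, R=15
  25: L=24, R=32
  24: L=23, R=–
  23: L=–, R=–
  15: L=–, R=17
  17: L=–, R=18
  47: L=–, R=–
  32: L=30, R=–
  18: L=–, R=–
  30: L=–, R=–

10 18 17 15 13 23 24 30 32 25 36 22 11 43 39 47 48 46 44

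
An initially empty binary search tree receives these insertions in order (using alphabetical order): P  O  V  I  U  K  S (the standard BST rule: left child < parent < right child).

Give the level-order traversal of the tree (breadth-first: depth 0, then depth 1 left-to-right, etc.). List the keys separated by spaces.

P O V I U K S

P: root
O: left child of P (depth 1)
V: right child of P (depth 1)
I: left child of O (depth 2)
U: left child of V (depth 2)
K: right child of I (depth 3)
S: left child of U (depth 3)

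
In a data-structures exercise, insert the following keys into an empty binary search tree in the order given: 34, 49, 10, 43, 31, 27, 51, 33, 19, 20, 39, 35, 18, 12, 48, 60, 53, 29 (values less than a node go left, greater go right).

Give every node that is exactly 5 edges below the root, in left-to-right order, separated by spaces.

Resulting structure (node: left, right):
  34: L=10, R=49
  49: L=43, R=51
  10: L=–, R=31
  43: L=39, R=48
  31: L=27, R=33
  27: L=19, R=29
  51: L=–, R=60
  33: L=–, R=–
  19: L=18, R=20
  20: L=–, R=–
  39: L=35, R=–
  35: L=–, R=–
  18: L=12, R=–
  12: L=–, R=–
  48: L=–, R=–
  60: L=53, R=–
  53: L=–, R=–
  29: L=–, R=–

18 20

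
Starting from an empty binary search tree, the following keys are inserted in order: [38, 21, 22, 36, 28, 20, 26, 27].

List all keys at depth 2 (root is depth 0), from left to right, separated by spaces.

20 22

38: root
21: left child of 38 (depth 1)
22: right child of 21 (depth 2)
36: right child of 22 (depth 3)
28: left child of 36 (depth 4)
20: left child of 21 (depth 2)
26: left child of 28 (depth 5)
27: right child of 26 (depth 6)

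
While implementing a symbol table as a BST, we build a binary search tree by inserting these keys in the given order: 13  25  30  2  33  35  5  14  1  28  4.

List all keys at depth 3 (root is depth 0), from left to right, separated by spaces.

13: root
25: right child of 13 (depth 1)
30: right child of 25 (depth 2)
2: left child of 13 (depth 1)
33: right child of 30 (depth 3)
35: right child of 33 (depth 4)
5: right child of 2 (depth 2)
14: left child of 25 (depth 2)
1: left child of 2 (depth 2)
28: left child of 30 (depth 3)
4: left child of 5 (depth 3)

4 28 33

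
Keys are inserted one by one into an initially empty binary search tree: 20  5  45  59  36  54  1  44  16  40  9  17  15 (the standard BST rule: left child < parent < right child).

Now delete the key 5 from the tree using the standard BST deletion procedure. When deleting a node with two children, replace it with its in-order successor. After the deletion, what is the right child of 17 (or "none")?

none

Insert 20: tree is empty, so 20 becomes the root.
Insert 5: 5 < 20 → go left. Place as left child of 20.
Insert 45: 45 > 20 → go right. Place as right child of 20.
Insert 59: 59 > 20 → go right; 59 > 45 → go right. Place as right child of 45.
Insert 36: 36 > 20 → go right; 36 < 45 → go left. Place as left child of 45.
Insert 54: 54 > 20 → go right; 54 > 45 → go right; 54 < 59 → go left. Place as left child of 59.
Insert 1: 1 < 20 → go left; 1 < 5 → go left. Place as left child of 5.
Insert 44: 44 > 20 → go right; 44 < 45 → go left; 44 > 36 → go right. Place as right child of 36.
Insert 16: 16 < 20 → go left; 16 > 5 → go right. Place as right child of 5.
Insert 40: 40 > 20 → go right; 40 < 45 → go left; 40 > 36 → go right; 40 < 44 → go left. Place as left child of 44.
Insert 9: 9 < 20 → go left; 9 > 5 → go right; 9 < 16 → go left. Place as left child of 16.
Insert 17: 17 < 20 → go left; 17 > 5 → go right; 17 > 16 → go right. Place as right child of 16.
Insert 15: 15 < 20 → go left; 15 > 5 → go right; 15 < 16 → go left; 15 > 9 → go right. Place as right child of 9.

Delete 5 (two children — replace with in-order successor).
After deletion, 17's right child: none.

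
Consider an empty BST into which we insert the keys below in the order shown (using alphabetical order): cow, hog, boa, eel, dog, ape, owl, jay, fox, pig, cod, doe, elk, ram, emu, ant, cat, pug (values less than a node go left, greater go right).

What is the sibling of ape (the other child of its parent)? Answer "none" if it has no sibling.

cod

Resulting structure (node: left, right):
  cow: L=boa, R=hog
  hog: L=eel, R=owl
  boa: L=ape, R=cod
  eel: L=dog, R=fox
  dog: L=doe, R=–
  ape: L=ant, R=–
  owl: L=jay, R=pig
  jay: L=–, R=–
  fox: L=elk, R=–
  pig: L=–, R=ram
  cod: L=cat, R=–
  doe: L=–, R=–
  elk: L=–, R=emu
  ram: L=pug, R=–
  emu: L=–, R=–
  ant: L=–, R=–
  cat: L=–, R=–
  pug: L=–, R=–

ape's parent is boa; the other child of boa is cod.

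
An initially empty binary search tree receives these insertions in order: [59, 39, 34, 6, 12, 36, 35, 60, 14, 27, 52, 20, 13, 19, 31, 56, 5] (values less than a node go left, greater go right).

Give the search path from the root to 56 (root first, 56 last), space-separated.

59 39 52 56

Insert 59: tree is empty, so 59 becomes the root.
Insert 39: 39 < 59 → go left. Place as left child of 59.
Insert 34: 34 < 59 → go left; 34 < 39 → go left. Place as left child of 39.
Insert 6: 6 < 59 → go left; 6 < 39 → go left; 6 < 34 → go left. Place as left child of 34.
Insert 12: 12 < 59 → go left; 12 < 39 → go left; 12 < 34 → go left; 12 > 6 → go right. Place as right child of 6.
Insert 36: 36 < 59 → go left; 36 < 39 → go left; 36 > 34 → go right. Place as right child of 34.
Insert 35: 35 < 59 → go left; 35 < 39 → go left; 35 > 34 → go right; 35 < 36 → go left. Place as left child of 36.
Insert 60: 60 > 59 → go right. Place as right child of 59.
Insert 14: 14 < 59 → go left; 14 < 39 → go left; 14 < 34 → go left; 14 > 6 → go right; 14 > 12 → go right. Place as right child of 12.
Insert 27: 27 < 59 → go left; 27 < 39 → go left; 27 < 34 → go left; 27 > 6 → go right; 27 > 12 → go right; 27 > 14 → go right. Place as right child of 14.
Insert 52: 52 < 59 → go left; 52 > 39 → go right. Place as right child of 39.
Insert 20: 20 < 59 → go left; 20 < 39 → go left; 20 < 34 → go left; 20 > 6 → go right; 20 > 12 → go right; 20 > 14 → go right; 20 < 27 → go left. Place as left child of 27.
Insert 13: 13 < 59 → go left; 13 < 39 → go left; 13 < 34 → go left; 13 > 6 → go right; 13 > 12 → go right; 13 < 14 → go left. Place as left child of 14.
Insert 19: 19 < 59 → go left; 19 < 39 → go left; 19 < 34 → go left; 19 > 6 → go right; 19 > 12 → go right; 19 > 14 → go right; 19 < 27 → go left; 19 < 20 → go left. Place as left child of 20.
Insert 31: 31 < 59 → go left; 31 < 39 → go left; 31 < 34 → go left; 31 > 6 → go right; 31 > 12 → go right; 31 > 14 → go right; 31 > 27 → go right. Place as right child of 27.
Insert 56: 56 < 59 → go left; 56 > 39 → go right; 56 > 52 → go right. Place as right child of 52.
Insert 5: 5 < 59 → go left; 5 < 39 → go left; 5 < 34 → go left; 5 < 6 → go left. Place as left child of 6.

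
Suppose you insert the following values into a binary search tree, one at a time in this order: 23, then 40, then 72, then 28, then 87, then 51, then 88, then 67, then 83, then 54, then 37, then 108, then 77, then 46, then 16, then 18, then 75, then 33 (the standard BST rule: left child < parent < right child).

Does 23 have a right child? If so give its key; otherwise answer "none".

Insert 23: tree is empty, so 23 becomes the root.
Insert 40: 40 > 23 → go right. Place as right child of 23.
Insert 72: 72 > 23 → go right; 72 > 40 → go right. Place as right child of 40.
Insert 28: 28 > 23 → go right; 28 < 40 → go left. Place as left child of 40.
Insert 87: 87 > 23 → go right; 87 > 40 → go right; 87 > 72 → go right. Place as right child of 72.
Insert 51: 51 > 23 → go right; 51 > 40 → go right; 51 < 72 → go left. Place as left child of 72.
Insert 88: 88 > 23 → go right; 88 > 40 → go right; 88 > 72 → go right; 88 > 87 → go right. Place as right child of 87.
Insert 67: 67 > 23 → go right; 67 > 40 → go right; 67 < 72 → go left; 67 > 51 → go right. Place as right child of 51.
Insert 83: 83 > 23 → go right; 83 > 40 → go right; 83 > 72 → go right; 83 < 87 → go left. Place as left child of 87.
Insert 54: 54 > 23 → go right; 54 > 40 → go right; 54 < 72 → go left; 54 > 51 → go right; 54 < 67 → go left. Place as left child of 67.
Insert 37: 37 > 23 → go right; 37 < 40 → go left; 37 > 28 → go right. Place as right child of 28.
Insert 108: 108 > 23 → go right; 108 > 40 → go right; 108 > 72 → go right; 108 > 87 → go right; 108 > 88 → go right. Place as right child of 88.
Insert 77: 77 > 23 → go right; 77 > 40 → go right; 77 > 72 → go right; 77 < 87 → go left; 77 < 83 → go left. Place as left child of 83.
Insert 46: 46 > 23 → go right; 46 > 40 → go right; 46 < 72 → go left; 46 < 51 → go left. Place as left child of 51.
Insert 16: 16 < 23 → go left. Place as left child of 23.
Insert 18: 18 < 23 → go left; 18 > 16 → go right. Place as right child of 16.
Insert 75: 75 > 23 → go right; 75 > 40 → go right; 75 > 72 → go right; 75 < 87 → go left; 75 < 83 → go left; 75 < 77 → go left. Place as left child of 77.
Insert 33: 33 > 23 → go right; 33 < 40 → go left; 33 > 28 → go right; 33 < 37 → go left. Place as left child of 37.

40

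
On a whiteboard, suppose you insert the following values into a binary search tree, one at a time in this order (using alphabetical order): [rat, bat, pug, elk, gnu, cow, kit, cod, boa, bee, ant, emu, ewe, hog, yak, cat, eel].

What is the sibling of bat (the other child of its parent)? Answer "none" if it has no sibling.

yak

rat: root
bat: left child of rat (depth 1)
pug: right child of bat (depth 2)
elk: left child of pug (depth 3)
gnu: right child of elk (depth 4)
cow: left child of elk (depth 4)
kit: right child of gnu (depth 5)
cod: left child of cow (depth 5)
boa: left child of cod (depth 6)
bee: left child of boa (depth 7)
ant: left child of bat (depth 2)
emu: left child of gnu (depth 5)
ewe: right child of emu (depth 6)
hog: left child of kit (depth 6)
yak: right child of rat (depth 1)
cat: right child of boa (depth 7)
eel: right child of cow (depth 5)

bat's parent is rat; the other child of rat is yak.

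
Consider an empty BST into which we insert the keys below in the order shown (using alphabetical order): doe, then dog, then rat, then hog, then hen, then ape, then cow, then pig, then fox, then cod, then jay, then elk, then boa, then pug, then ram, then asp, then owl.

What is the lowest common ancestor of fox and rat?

Resulting structure (node: left, right):
  doe: L=ape, R=dog
  dog: L=–, R=rat
  rat: L=hog, R=–
  hog: L=hen, R=pig
  hen: L=fox, R=–
  ape: L=–, R=cow
  cow: L=cod, R=–
  pig: L=jay, R=pug
  fox: L=elk, R=–
  cod: L=boa, R=–
  jay: L=–, R=owl
  elk: L=–, R=–
  boa: L=asp, R=–
  pug: L=–, R=ram
  ram: L=–, R=–
  asp: L=–, R=–
  owl: L=–, R=–

Path to fox: doe → dog → rat → hog → hen → fox
Path to rat: doe → dog → rat
rat lies on both paths and is an ancestor of the other node.

rat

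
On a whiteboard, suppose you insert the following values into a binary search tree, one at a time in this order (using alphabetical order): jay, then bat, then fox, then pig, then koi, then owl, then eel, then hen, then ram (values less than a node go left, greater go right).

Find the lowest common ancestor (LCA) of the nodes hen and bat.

jay: root
bat: left child of jay (depth 1)
fox: right child of bat (depth 2)
pig: right child of jay (depth 1)
koi: left child of pig (depth 2)
owl: right child of koi (depth 3)
eel: left child of fox (depth 3)
hen: right child of fox (depth 3)
ram: right child of pig (depth 2)

Path to hen: jay → bat → fox → hen
Path to bat: jay → bat
bat lies on both paths and is an ancestor of the other node.

bat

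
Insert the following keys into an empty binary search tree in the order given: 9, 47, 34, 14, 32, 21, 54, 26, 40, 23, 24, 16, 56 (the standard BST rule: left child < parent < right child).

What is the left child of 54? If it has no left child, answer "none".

none

Insert 9: tree is empty, so 9 becomes the root.
Insert 47: 47 > 9 → go right. Place as right child of 9.
Insert 34: 34 > 9 → go right; 34 < 47 → go left. Place as left child of 47.
Insert 14: 14 > 9 → go right; 14 < 47 → go left; 14 < 34 → go left. Place as left child of 34.
Insert 32: 32 > 9 → go right; 32 < 47 → go left; 32 < 34 → go left; 32 > 14 → go right. Place as right child of 14.
Insert 21: 21 > 9 → go right; 21 < 47 → go left; 21 < 34 → go left; 21 > 14 → go right; 21 < 32 → go left. Place as left child of 32.
Insert 54: 54 > 9 → go right; 54 > 47 → go right. Place as right child of 47.
Insert 26: 26 > 9 → go right; 26 < 47 → go left; 26 < 34 → go left; 26 > 14 → go right; 26 < 32 → go left; 26 > 21 → go right. Place as right child of 21.
Insert 40: 40 > 9 → go right; 40 < 47 → go left; 40 > 34 → go right. Place as right child of 34.
Insert 23: 23 > 9 → go right; 23 < 47 → go left; 23 < 34 → go left; 23 > 14 → go right; 23 < 32 → go left; 23 > 21 → go right; 23 < 26 → go left. Place as left child of 26.
Insert 24: 24 > 9 → go right; 24 < 47 → go left; 24 < 34 → go left; 24 > 14 → go right; 24 < 32 → go left; 24 > 21 → go right; 24 < 26 → go left; 24 > 23 → go right. Place as right child of 23.
Insert 16: 16 > 9 → go right; 16 < 47 → go left; 16 < 34 → go left; 16 > 14 → go right; 16 < 32 → go left; 16 < 21 → go left. Place as left child of 21.
Insert 56: 56 > 9 → go right; 56 > 47 → go right; 56 > 54 → go right. Place as right child of 54.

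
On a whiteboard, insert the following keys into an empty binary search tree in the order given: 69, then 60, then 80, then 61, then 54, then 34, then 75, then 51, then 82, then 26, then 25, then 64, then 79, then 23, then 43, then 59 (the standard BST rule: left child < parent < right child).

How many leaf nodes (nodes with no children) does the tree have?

Resulting structure (node: left, right):
  69: L=60, R=80
  60: L=54, R=61
  80: L=75, R=82
  61: L=–, R=64
  54: L=34, R=59
  34: L=26, R=51
  75: L=–, R=79
  51: L=43, R=–
  82: L=–, R=–
  26: L=25, R=–
  25: L=23, R=–
  64: L=–, R=–
  79: L=–, R=–
  23: L=–, R=–
  43: L=–, R=–
  59: L=–, R=–

Leaves: 23, 43, 59, 64, 79, 82 — 6 in total.

6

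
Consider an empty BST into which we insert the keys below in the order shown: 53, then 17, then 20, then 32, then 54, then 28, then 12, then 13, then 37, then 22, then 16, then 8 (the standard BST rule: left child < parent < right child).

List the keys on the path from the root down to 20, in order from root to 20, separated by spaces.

Insert 53: tree is empty, so 53 becomes the root.
Insert 17: 17 < 53 → go left. Place as left child of 53.
Insert 20: 20 < 53 → go left; 20 > 17 → go right. Place as right child of 17.
Insert 32: 32 < 53 → go left; 32 > 17 → go right; 32 > 20 → go right. Place as right child of 20.
Insert 54: 54 > 53 → go right. Place as right child of 53.
Insert 28: 28 < 53 → go left; 28 > 17 → go right; 28 > 20 → go right; 28 < 32 → go left. Place as left child of 32.
Insert 12: 12 < 53 → go left; 12 < 17 → go left. Place as left child of 17.
Insert 13: 13 < 53 → go left; 13 < 17 → go left; 13 > 12 → go right. Place as right child of 12.
Insert 37: 37 < 53 → go left; 37 > 17 → go right; 37 > 20 → go right; 37 > 32 → go right. Place as right child of 32.
Insert 22: 22 < 53 → go left; 22 > 17 → go right; 22 > 20 → go right; 22 < 32 → go left; 22 < 28 → go left. Place as left child of 28.
Insert 16: 16 < 53 → go left; 16 < 17 → go left; 16 > 12 → go right; 16 > 13 → go right. Place as right child of 13.
Insert 8: 8 < 53 → go left; 8 < 17 → go left; 8 < 12 → go left. Place as left child of 12.

53 17 20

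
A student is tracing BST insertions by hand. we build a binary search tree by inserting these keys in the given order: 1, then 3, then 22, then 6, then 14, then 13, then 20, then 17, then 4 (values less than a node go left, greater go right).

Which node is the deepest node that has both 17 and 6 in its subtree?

Insert 1: tree is empty, so 1 becomes the root.
Insert 3: 3 > 1 → go right. Place as right child of 1.
Insert 22: 22 > 1 → go right; 22 > 3 → go right. Place as right child of 3.
Insert 6: 6 > 1 → go right; 6 > 3 → go right; 6 < 22 → go left. Place as left child of 22.
Insert 14: 14 > 1 → go right; 14 > 3 → go right; 14 < 22 → go left; 14 > 6 → go right. Place as right child of 6.
Insert 13: 13 > 1 → go right; 13 > 3 → go right; 13 < 22 → go left; 13 > 6 → go right; 13 < 14 → go left. Place as left child of 14.
Insert 20: 20 > 1 → go right; 20 > 3 → go right; 20 < 22 → go left; 20 > 6 → go right; 20 > 14 → go right. Place as right child of 14.
Insert 17: 17 > 1 → go right; 17 > 3 → go right; 17 < 22 → go left; 17 > 6 → go right; 17 > 14 → go right; 17 < 20 → go left. Place as left child of 20.
Insert 4: 4 > 1 → go right; 4 > 3 → go right; 4 < 22 → go left; 4 < 6 → go left. Place as left child of 6.

Path to 17: 1 → 3 → 22 → 6 → 14 → 20 → 17
Path to 6: 1 → 3 → 22 → 6
6 lies on both paths and is an ancestor of the other node.

6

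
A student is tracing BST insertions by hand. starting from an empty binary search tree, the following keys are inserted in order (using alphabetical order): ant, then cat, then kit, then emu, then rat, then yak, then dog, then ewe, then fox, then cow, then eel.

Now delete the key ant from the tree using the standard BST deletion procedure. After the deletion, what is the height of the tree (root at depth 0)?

ant: root
cat: right child of ant (depth 1)
kit: right child of cat (depth 2)
emu: left child of kit (depth 3)
rat: right child of kit (depth 3)
yak: right child of rat (depth 4)
dog: left child of emu (depth 4)
ewe: right child of emu (depth 4)
fox: right child of ewe (depth 5)
cow: left child of dog (depth 5)
eel: right child of dog (depth 5)

Delete ant (at most one child — splice it out).
After deletion, deepest node is fox at depth 4.

4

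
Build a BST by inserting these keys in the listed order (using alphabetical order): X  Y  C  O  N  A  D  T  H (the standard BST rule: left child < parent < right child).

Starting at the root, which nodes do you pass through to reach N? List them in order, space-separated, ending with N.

X C O N

X: root
Y: right child of X (depth 1)
C: left child of X (depth 1)
O: right child of C (depth 2)
N: left child of O (depth 3)
A: left child of C (depth 2)
D: left child of N (depth 4)
T: right child of O (depth 3)
H: right child of D (depth 5)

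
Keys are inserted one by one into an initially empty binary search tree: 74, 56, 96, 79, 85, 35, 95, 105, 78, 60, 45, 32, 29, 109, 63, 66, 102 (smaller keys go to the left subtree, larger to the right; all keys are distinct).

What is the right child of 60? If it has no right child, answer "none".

74: root
56: left child of 74 (depth 1)
96: right child of 74 (depth 1)
79: left child of 96 (depth 2)
85: right child of 79 (depth 3)
35: left child of 56 (depth 2)
95: right child of 85 (depth 4)
105: right child of 96 (depth 2)
78: left child of 79 (depth 3)
60: right child of 56 (depth 2)
45: right child of 35 (depth 3)
32: left child of 35 (depth 3)
29: left child of 32 (depth 4)
109: right child of 105 (depth 3)
63: right child of 60 (depth 3)
66: right child of 63 (depth 4)
102: left child of 105 (depth 3)

63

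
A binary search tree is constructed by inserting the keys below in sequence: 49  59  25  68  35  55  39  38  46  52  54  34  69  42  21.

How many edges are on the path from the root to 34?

49: root
59: right child of 49 (depth 1)
25: left child of 49 (depth 1)
68: right child of 59 (depth 2)
35: right child of 25 (depth 2)
55: left child of 59 (depth 2)
39: right child of 35 (depth 3)
38: left child of 39 (depth 4)
46: right child of 39 (depth 4)
52: left child of 55 (depth 3)
54: right child of 52 (depth 4)
34: left child of 35 (depth 3)
69: right child of 68 (depth 3)
42: left child of 46 (depth 5)
21: left child of 25 (depth 2)

Path to 34: 49 → 25 → 35 → 34, which is 3 edges.

3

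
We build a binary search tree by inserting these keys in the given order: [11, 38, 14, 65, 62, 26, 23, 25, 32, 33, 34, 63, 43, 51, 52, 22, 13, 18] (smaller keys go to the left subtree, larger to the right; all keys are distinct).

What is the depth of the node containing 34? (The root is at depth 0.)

6

11: root
38: right child of 11 (depth 1)
14: left child of 38 (depth 2)
65: right child of 38 (depth 2)
62: left child of 65 (depth 3)
26: right child of 14 (depth 3)
23: left child of 26 (depth 4)
25: right child of 23 (depth 5)
32: right child of 26 (depth 4)
33: right child of 32 (depth 5)
34: right child of 33 (depth 6)
63: right child of 62 (depth 4)
43: left child of 62 (depth 4)
51: right child of 43 (depth 5)
52: right child of 51 (depth 6)
22: left child of 23 (depth 5)
13: left child of 14 (depth 3)
18: left child of 22 (depth 6)

Path to 34: 11 → 38 → 14 → 26 → 32 → 33 → 34, which is 6 edges.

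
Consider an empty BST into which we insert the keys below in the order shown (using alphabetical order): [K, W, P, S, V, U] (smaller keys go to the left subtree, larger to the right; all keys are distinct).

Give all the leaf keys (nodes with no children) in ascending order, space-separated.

U

K: root
W: right child of K (depth 1)
P: left child of W (depth 2)
S: right child of P (depth 3)
V: right child of S (depth 4)
U: left child of V (depth 5)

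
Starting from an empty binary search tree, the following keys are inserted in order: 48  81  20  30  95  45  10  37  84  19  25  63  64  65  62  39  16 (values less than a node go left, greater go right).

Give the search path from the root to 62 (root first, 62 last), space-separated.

48 81 63 62

48: root
81: right child of 48 (depth 1)
20: left child of 48 (depth 1)
30: right child of 20 (depth 2)
95: right child of 81 (depth 2)
45: right child of 30 (depth 3)
10: left child of 20 (depth 2)
37: left child of 45 (depth 4)
84: left child of 95 (depth 3)
19: right child of 10 (depth 3)
25: left child of 30 (depth 3)
63: left child of 81 (depth 2)
64: right child of 63 (depth 3)
65: right child of 64 (depth 4)
62: left child of 63 (depth 3)
39: right child of 37 (depth 5)
16: left child of 19 (depth 4)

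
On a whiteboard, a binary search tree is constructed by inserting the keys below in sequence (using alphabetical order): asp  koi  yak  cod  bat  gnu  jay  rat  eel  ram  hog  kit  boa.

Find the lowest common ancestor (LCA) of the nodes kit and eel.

gnu

Resulting structure (node: left, right):
  asp: L=–, R=koi
  koi: L=cod, R=yak
  yak: L=rat, R=–
  cod: L=bat, R=gnu
  bat: L=–, R=boa
  gnu: L=eel, R=jay
  jay: L=hog, R=kit
  rat: L=ram, R=–
  eel: L=–, R=–
  ram: L=–, R=–
  hog: L=–, R=–
  kit: L=–, R=–
  boa: L=–, R=–

Path to kit: asp → koi → cod → gnu → jay → kit
Path to eel: asp → koi → cod → gnu → eel
The paths share a prefix ending at gnu, then split left and right.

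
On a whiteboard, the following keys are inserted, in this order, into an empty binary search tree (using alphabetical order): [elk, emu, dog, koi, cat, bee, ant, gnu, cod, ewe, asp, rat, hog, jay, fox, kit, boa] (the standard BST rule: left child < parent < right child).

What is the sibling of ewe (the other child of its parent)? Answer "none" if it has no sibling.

hog

Resulting structure (node: left, right):
  elk: L=dog, R=emu
  emu: L=–, R=koi
  dog: L=cat, R=–
  koi: L=gnu, R=rat
  cat: L=bee, R=cod
  bee: L=ant, R=boa
  ant: L=–, R=asp
  gnu: L=ewe, R=hog
  cod: L=–, R=–
  ewe: L=–, R=fox
  asp: L=–, R=–
  rat: L=–, R=–
  hog: L=–, R=jay
  jay: L=–, R=kit
  fox: L=–, R=–
  kit: L=–, R=–
  boa: L=–, R=–

ewe's parent is gnu; the other child of gnu is hog.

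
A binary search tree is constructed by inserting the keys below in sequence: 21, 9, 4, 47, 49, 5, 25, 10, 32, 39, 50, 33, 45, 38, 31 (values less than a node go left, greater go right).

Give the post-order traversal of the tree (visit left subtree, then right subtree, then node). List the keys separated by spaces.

5 4 10 9 31 38 33 45 39 32 25 50 49 47 21

21: root
9: left child of 21 (depth 1)
4: left child of 9 (depth 2)
47: right child of 21 (depth 1)
49: right child of 47 (depth 2)
5: right child of 4 (depth 3)
25: left child of 47 (depth 2)
10: right child of 9 (depth 2)
32: right child of 25 (depth 3)
39: right child of 32 (depth 4)
50: right child of 49 (depth 3)
33: left child of 39 (depth 5)
45: right child of 39 (depth 5)
38: right child of 33 (depth 6)
31: left child of 32 (depth 4)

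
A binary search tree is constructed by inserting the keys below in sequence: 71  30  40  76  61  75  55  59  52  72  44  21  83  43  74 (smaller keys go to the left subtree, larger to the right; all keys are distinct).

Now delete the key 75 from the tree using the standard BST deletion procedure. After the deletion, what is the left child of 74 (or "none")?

none

71: root
30: left child of 71 (depth 1)
40: right child of 30 (depth 2)
76: right child of 71 (depth 1)
61: right child of 40 (depth 3)
75: left child of 76 (depth 2)
55: left child of 61 (depth 4)
59: right child of 55 (depth 5)
52: left child of 55 (depth 5)
72: left child of 75 (depth 3)
44: left child of 52 (depth 6)
21: left child of 30 (depth 2)
83: right child of 76 (depth 2)
43: left child of 44 (depth 7)
74: right child of 72 (depth 4)

Delete 75 (at most one child — splice it out).
After deletion, 74's left child: none.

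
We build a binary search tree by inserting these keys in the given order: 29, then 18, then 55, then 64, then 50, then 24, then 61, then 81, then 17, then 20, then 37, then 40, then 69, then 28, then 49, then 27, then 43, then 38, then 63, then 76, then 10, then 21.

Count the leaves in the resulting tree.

7

29: root
18: left child of 29 (depth 1)
55: right child of 29 (depth 1)
64: right child of 55 (depth 2)
50: left child of 55 (depth 2)
24: right child of 18 (depth 2)
61: left child of 64 (depth 3)
81: right child of 64 (depth 3)
17: left child of 18 (depth 2)
20: left child of 24 (depth 3)
37: left child of 50 (depth 3)
40: right child of 37 (depth 4)
69: left child of 81 (depth 4)
28: right child of 24 (depth 3)
49: right child of 40 (depth 5)
27: left child of 28 (depth 4)
43: left child of 49 (depth 6)
38: left child of 40 (depth 5)
63: right child of 61 (depth 4)
76: right child of 69 (depth 5)
10: left child of 17 (depth 3)
21: right child of 20 (depth 4)

Leaves: 10, 21, 27, 38, 43, 63, 76 — 7 in total.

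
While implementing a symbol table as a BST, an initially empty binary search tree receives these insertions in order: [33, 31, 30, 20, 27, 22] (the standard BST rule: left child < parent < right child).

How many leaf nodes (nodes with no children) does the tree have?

Insert 33: tree is empty, so 33 becomes the root.
Insert 31: 31 < 33 → go left. Place as left child of 33.
Insert 30: 30 < 33 → go left; 30 < 31 → go left. Place as left child of 31.
Insert 20: 20 < 33 → go left; 20 < 31 → go left; 20 < 30 → go left. Place as left child of 30.
Insert 27: 27 < 33 → go left; 27 < 31 → go left; 27 < 30 → go left; 27 > 20 → go right. Place as right child of 20.
Insert 22: 22 < 33 → go left; 22 < 31 → go left; 22 < 30 → go left; 22 > 20 → go right; 22 < 27 → go left. Place as left child of 27.

Leaves: 22 — 1 in total.

1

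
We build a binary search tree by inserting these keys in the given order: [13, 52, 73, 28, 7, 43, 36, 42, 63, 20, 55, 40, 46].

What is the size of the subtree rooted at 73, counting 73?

3

Insert 13: tree is empty, so 13 becomes the root.
Insert 52: 52 > 13 → go right. Place as right child of 13.
Insert 73: 73 > 13 → go right; 73 > 52 → go right. Place as right child of 52.
Insert 28: 28 > 13 → go right; 28 < 52 → go left. Place as left child of 52.
Insert 7: 7 < 13 → go left. Place as left child of 13.
Insert 43: 43 > 13 → go right; 43 < 52 → go left; 43 > 28 → go right. Place as right child of 28.
Insert 36: 36 > 13 → go right; 36 < 52 → go left; 36 > 28 → go right; 36 < 43 → go left. Place as left child of 43.
Insert 42: 42 > 13 → go right; 42 < 52 → go left; 42 > 28 → go right; 42 < 43 → go left; 42 > 36 → go right. Place as right child of 36.
Insert 63: 63 > 13 → go right; 63 > 52 → go right; 63 < 73 → go left. Place as left child of 73.
Insert 20: 20 > 13 → go right; 20 < 52 → go left; 20 < 28 → go left. Place as left child of 28.
Insert 55: 55 > 13 → go right; 55 > 52 → go right; 55 < 73 → go left; 55 < 63 → go left. Place as left child of 63.
Insert 40: 40 > 13 → go right; 40 < 52 → go left; 40 > 28 → go right; 40 < 43 → go left; 40 > 36 → go right; 40 < 42 → go left. Place as left child of 42.
Insert 46: 46 > 13 → go right; 46 < 52 → go left; 46 > 28 → go right; 46 > 43 → go right. Place as right child of 43.

Subtree rooted at 73 contains: 73, 63, 55 — 3 nodes.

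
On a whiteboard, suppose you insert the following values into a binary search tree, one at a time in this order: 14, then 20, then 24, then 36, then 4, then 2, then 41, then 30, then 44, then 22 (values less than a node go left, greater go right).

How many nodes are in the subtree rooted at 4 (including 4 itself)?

2

Insert 14: tree is empty, so 14 becomes the root.
Insert 20: 20 > 14 → go right. Place as right child of 14.
Insert 24: 24 > 14 → go right; 24 > 20 → go right. Place as right child of 20.
Insert 36: 36 > 14 → go right; 36 > 20 → go right; 36 > 24 → go right. Place as right child of 24.
Insert 4: 4 < 14 → go left. Place as left child of 14.
Insert 2: 2 < 14 → go left; 2 < 4 → go left. Place as left child of 4.
Insert 41: 41 > 14 → go right; 41 > 20 → go right; 41 > 24 → go right; 41 > 36 → go right. Place as right child of 36.
Insert 30: 30 > 14 → go right; 30 > 20 → go right; 30 > 24 → go right; 30 < 36 → go left. Place as left child of 36.
Insert 44: 44 > 14 → go right; 44 > 20 → go right; 44 > 24 → go right; 44 > 36 → go right; 44 > 41 → go right. Place as right child of 41.
Insert 22: 22 > 14 → go right; 22 > 20 → go right; 22 < 24 → go left. Place as left child of 24.

Subtree rooted at 4 contains: 4, 2 — 2 nodes.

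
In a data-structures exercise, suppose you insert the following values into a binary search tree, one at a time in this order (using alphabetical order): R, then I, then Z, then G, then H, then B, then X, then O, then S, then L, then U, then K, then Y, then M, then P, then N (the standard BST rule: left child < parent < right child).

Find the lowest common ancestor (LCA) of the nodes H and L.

I

R: root
I: left child of R (depth 1)
Z: right child of R (depth 1)
G: left child of I (depth 2)
H: right child of G (depth 3)
B: left child of G (depth 3)
X: left child of Z (depth 2)
O: right child of I (depth 2)
S: left child of X (depth 3)
L: left child of O (depth 3)
U: right child of S (depth 4)
K: left child of L (depth 4)
Y: right child of X (depth 3)
M: right child of L (depth 4)
P: right child of O (depth 3)
N: right child of M (depth 5)

Path to H: R → I → G → H
Path to L: R → I → O → L
The paths share a prefix ending at I, then split left and right.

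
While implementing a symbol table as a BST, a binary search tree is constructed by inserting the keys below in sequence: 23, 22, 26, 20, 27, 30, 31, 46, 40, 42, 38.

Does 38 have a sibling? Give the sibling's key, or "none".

42

23: root
22: left child of 23 (depth 1)
26: right child of 23 (depth 1)
20: left child of 22 (depth 2)
27: right child of 26 (depth 2)
30: right child of 27 (depth 3)
31: right child of 30 (depth 4)
46: right child of 31 (depth 5)
40: left child of 46 (depth 6)
42: right child of 40 (depth 7)
38: left child of 40 (depth 7)

38's parent is 40; the other child of 40 is 42.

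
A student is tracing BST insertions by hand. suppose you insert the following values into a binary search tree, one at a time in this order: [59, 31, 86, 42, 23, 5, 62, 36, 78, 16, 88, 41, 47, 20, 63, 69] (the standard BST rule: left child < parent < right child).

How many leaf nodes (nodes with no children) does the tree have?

5

Insert 59: tree is empty, so 59 becomes the root.
Insert 31: 31 < 59 → go left. Place as left child of 59.
Insert 86: 86 > 59 → go right. Place as right child of 59.
Insert 42: 42 < 59 → go left; 42 > 31 → go right. Place as right child of 31.
Insert 23: 23 < 59 → go left; 23 < 31 → go left. Place as left child of 31.
Insert 5: 5 < 59 → go left; 5 < 31 → go left; 5 < 23 → go left. Place as left child of 23.
Insert 62: 62 > 59 → go right; 62 < 86 → go left. Place as left child of 86.
Insert 36: 36 < 59 → go left; 36 > 31 → go right; 36 < 42 → go left. Place as left child of 42.
Insert 78: 78 > 59 → go right; 78 < 86 → go left; 78 > 62 → go right. Place as right child of 62.
Insert 16: 16 < 59 → go left; 16 < 31 → go left; 16 < 23 → go left; 16 > 5 → go right. Place as right child of 5.
Insert 88: 88 > 59 → go right; 88 > 86 → go right. Place as right child of 86.
Insert 41: 41 < 59 → go left; 41 > 31 → go right; 41 < 42 → go left; 41 > 36 → go right. Place as right child of 36.
Insert 47: 47 < 59 → go left; 47 > 31 → go right; 47 > 42 → go right. Place as right child of 42.
Insert 20: 20 < 59 → go left; 20 < 31 → go left; 20 < 23 → go left; 20 > 5 → go right; 20 > 16 → go right. Place as right child of 16.
Insert 63: 63 > 59 → go right; 63 < 86 → go left; 63 > 62 → go right; 63 < 78 → go left. Place as left child of 78.
Insert 69: 69 > 59 → go right; 69 < 86 → go left; 69 > 62 → go right; 69 < 78 → go left; 69 > 63 → go right. Place as right child of 63.

Leaves: 20, 41, 47, 69, 88 — 5 in total.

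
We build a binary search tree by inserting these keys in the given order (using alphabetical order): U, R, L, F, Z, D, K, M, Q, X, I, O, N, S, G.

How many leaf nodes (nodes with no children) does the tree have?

5

Insert U: tree is empty, so U becomes the root.
Insert R: R < U → go left. Place as left child of U.
Insert L: L < U → go left; L < R → go left. Place as left child of R.
Insert F: F < U → go left; F < R → go left; F < L → go left. Place as left child of L.
Insert Z: Z > U → go right. Place as right child of U.
Insert D: D < U → go left; D < R → go left; D < L → go left; D < F → go left. Place as left child of F.
Insert K: K < U → go left; K < R → go left; K < L → go left; K > F → go right. Place as right child of F.
Insert M: M < U → go left; M < R → go left; M > L → go right. Place as right child of L.
Insert Q: Q < U → go left; Q < R → go left; Q > L → go right; Q > M → go right. Place as right child of M.
Insert X: X > U → go right; X < Z → go left. Place as left child of Z.
Insert I: I < U → go left; I < R → go left; I < L → go left; I > F → go right; I < K → go left. Place as left child of K.
Insert O: O < U → go left; O < R → go left; O > L → go right; O > M → go right; O < Q → go left. Place as left child of Q.
Insert N: N < U → go left; N < R → go left; N > L → go right; N > M → go right; N < Q → go left; N < O → go left. Place as left child of O.
Insert S: S < U → go left; S > R → go right. Place as right child of R.
Insert G: G < U → go left; G < R → go left; G < L → go left; G > F → go right; G < K → go left; G < I → go left. Place as left child of I.

Leaves: D, G, N, S, X — 5 in total.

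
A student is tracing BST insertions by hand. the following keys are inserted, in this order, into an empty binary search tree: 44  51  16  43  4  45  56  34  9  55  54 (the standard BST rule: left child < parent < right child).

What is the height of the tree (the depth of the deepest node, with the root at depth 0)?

44: root
51: right child of 44 (depth 1)
16: left child of 44 (depth 1)
43: right child of 16 (depth 2)
4: left child of 16 (depth 2)
45: left child of 51 (depth 2)
56: right child of 51 (depth 2)
34: left child of 43 (depth 3)
9: right child of 4 (depth 3)
55: left child of 56 (depth 3)
54: left child of 55 (depth 4)

The deepest node is 54 at depth 4.

4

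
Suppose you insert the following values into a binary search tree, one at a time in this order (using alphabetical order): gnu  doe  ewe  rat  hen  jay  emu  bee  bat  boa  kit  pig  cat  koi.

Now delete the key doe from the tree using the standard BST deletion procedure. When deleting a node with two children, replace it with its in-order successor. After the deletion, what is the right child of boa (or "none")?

Resulting structure (node: left, right):
  gnu: L=doe, R=rat
  doe: L=bee, R=ewe
  ewe: L=emu, R=–
  rat: L=hen, R=–
  hen: L=–, R=jay
  jay: L=–, R=kit
  emu: L=–, R=–
  bee: L=bat, R=boa
  bat: L=–, R=–
  boa: L=–, R=cat
  kit: L=–, R=pig
  pig: L=koi, R=–
  cat: L=–, R=–
  koi: L=–, R=–

Delete doe (two children — replace with in-order successor).
After deletion, boa's right child: cat.

cat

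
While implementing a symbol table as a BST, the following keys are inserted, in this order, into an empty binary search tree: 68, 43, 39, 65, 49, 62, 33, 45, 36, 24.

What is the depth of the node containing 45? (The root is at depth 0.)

4

68: root
43: left child of 68 (depth 1)
39: left child of 43 (depth 2)
65: right child of 43 (depth 2)
49: left child of 65 (depth 3)
62: right child of 49 (depth 4)
33: left child of 39 (depth 3)
45: left child of 49 (depth 4)
36: right child of 33 (depth 4)
24: left child of 33 (depth 4)

Path to 45: 68 → 43 → 65 → 49 → 45, which is 4 edges.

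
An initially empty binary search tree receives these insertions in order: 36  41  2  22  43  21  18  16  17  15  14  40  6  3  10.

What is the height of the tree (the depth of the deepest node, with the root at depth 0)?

Insert 36: tree is empty, so 36 becomes the root.
Insert 41: 41 > 36 → go right. Place as right child of 36.
Insert 2: 2 < 36 → go left. Place as left child of 36.
Insert 22: 22 < 36 → go left; 22 > 2 → go right. Place as right child of 2.
Insert 43: 43 > 36 → go right; 43 > 41 → go right. Place as right child of 41.
Insert 21: 21 < 36 → go left; 21 > 2 → go right; 21 < 22 → go left. Place as left child of 22.
Insert 18: 18 < 36 → go left; 18 > 2 → go right; 18 < 22 → go left; 18 < 21 → go left. Place as left child of 21.
Insert 16: 16 < 36 → go left; 16 > 2 → go right; 16 < 22 → go left; 16 < 21 → go left; 16 < 18 → go left. Place as left child of 18.
Insert 17: 17 < 36 → go left; 17 > 2 → go right; 17 < 22 → go left; 17 < 21 → go left; 17 < 18 → go left; 17 > 16 → go right. Place as right child of 16.
Insert 15: 15 < 36 → go left; 15 > 2 → go right; 15 < 22 → go left; 15 < 21 → go left; 15 < 18 → go left; 15 < 16 → go left. Place as left child of 16.
Insert 14: 14 < 36 → go left; 14 > 2 → go right; 14 < 22 → go left; 14 < 21 → go left; 14 < 18 → go left; 14 < 16 → go left; 14 < 15 → go left. Place as left child of 15.
Insert 40: 40 > 36 → go right; 40 < 41 → go left. Place as left child of 41.
Insert 6: 6 < 36 → go left; 6 > 2 → go right; 6 < 22 → go left; 6 < 21 → go left; 6 < 18 → go left; 6 < 16 → go left; 6 < 15 → go left; 6 < 14 → go left. Place as left child of 14.
Insert 3: 3 < 36 → go left; 3 > 2 → go right; 3 < 22 → go left; 3 < 21 → go left; 3 < 18 → go left; 3 < 16 → go left; 3 < 15 → go left; 3 < 14 → go left; 3 < 6 → go left. Place as left child of 6.
Insert 10: 10 < 36 → go left; 10 > 2 → go right; 10 < 22 → go left; 10 < 21 → go left; 10 < 18 → go left; 10 < 16 → go left; 10 < 15 → go left; 10 < 14 → go left; 10 > 6 → go right. Place as right child of 6.

The deepest node is 3 at depth 9.

9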